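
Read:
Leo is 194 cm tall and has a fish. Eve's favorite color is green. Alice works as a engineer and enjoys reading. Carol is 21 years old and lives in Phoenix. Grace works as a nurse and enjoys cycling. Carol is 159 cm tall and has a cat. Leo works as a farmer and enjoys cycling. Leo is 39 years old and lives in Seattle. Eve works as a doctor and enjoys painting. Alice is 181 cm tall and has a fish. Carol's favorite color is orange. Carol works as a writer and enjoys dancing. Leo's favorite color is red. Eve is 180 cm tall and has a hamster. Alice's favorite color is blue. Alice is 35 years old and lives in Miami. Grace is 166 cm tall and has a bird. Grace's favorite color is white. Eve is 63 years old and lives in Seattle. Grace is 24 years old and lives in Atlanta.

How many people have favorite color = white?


Count: 1

1


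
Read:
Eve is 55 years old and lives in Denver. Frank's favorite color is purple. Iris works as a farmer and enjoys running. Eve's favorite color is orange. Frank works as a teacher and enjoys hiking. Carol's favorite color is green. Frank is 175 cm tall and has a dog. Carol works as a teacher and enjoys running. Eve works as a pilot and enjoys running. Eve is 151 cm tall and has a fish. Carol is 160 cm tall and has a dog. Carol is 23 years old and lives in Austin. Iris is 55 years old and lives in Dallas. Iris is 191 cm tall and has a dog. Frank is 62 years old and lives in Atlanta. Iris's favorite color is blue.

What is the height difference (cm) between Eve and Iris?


|151 - 191| = 40

40


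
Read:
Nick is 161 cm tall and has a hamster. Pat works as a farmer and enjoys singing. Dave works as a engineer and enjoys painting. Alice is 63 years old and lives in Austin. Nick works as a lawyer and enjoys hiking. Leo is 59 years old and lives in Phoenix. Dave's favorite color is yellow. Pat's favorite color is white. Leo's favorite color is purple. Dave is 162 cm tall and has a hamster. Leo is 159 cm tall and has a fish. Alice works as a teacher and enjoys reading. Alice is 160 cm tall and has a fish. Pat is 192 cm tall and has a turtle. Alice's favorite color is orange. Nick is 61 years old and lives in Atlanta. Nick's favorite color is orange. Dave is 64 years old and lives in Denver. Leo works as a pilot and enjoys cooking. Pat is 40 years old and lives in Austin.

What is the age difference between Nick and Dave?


|61 - 64| = 3

3


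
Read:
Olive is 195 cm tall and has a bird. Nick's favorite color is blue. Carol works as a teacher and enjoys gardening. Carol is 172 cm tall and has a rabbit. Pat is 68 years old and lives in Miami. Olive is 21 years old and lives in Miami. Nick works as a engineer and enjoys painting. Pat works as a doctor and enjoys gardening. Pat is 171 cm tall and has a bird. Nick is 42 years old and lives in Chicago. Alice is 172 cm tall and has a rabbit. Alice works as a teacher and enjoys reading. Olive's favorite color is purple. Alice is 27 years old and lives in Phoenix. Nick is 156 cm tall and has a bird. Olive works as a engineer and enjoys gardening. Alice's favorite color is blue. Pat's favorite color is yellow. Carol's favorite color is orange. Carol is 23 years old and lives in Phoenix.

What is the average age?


Sum=181, n=5, avg=36.2

36.2


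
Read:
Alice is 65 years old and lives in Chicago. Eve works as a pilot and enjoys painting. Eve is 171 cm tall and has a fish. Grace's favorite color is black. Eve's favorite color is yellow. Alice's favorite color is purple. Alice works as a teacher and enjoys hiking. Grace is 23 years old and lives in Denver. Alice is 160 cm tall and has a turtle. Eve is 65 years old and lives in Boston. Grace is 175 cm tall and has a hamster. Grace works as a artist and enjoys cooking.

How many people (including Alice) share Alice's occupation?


Alice is a teacher. Count = 1

1


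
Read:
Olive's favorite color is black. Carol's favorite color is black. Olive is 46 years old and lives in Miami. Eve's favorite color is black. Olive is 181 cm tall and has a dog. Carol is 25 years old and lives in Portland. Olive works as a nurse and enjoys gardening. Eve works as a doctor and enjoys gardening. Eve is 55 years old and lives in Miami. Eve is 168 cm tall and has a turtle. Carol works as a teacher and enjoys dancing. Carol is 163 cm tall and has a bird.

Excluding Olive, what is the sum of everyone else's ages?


Sum (excluding Olive): 80

80


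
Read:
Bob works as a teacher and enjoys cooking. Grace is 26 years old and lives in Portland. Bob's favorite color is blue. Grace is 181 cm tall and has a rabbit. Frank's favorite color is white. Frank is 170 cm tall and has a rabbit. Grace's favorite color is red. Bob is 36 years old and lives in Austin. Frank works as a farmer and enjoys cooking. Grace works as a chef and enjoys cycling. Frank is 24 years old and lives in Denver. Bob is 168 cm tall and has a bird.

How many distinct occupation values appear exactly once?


Unique occupation values: 3

3


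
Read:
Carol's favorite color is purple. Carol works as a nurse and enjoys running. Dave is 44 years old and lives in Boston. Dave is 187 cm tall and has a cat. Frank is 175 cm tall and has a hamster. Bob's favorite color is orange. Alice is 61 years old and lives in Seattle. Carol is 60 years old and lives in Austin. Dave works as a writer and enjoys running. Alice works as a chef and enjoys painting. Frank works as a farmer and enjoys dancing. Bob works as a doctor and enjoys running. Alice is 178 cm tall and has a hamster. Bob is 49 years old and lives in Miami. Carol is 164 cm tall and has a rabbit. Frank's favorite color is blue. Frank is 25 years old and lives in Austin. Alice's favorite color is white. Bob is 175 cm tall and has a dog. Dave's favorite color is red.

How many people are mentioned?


People: Frank, Bob, Carol, Alice, Dave. Count = 5

5


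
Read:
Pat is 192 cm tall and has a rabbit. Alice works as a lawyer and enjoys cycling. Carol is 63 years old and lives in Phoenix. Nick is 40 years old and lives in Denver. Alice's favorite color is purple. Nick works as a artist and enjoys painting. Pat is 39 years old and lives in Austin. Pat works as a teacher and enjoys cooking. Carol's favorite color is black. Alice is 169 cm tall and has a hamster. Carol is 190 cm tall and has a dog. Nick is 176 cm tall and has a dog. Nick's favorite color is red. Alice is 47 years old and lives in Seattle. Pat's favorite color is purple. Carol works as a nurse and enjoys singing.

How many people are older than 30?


Filter: 4

4


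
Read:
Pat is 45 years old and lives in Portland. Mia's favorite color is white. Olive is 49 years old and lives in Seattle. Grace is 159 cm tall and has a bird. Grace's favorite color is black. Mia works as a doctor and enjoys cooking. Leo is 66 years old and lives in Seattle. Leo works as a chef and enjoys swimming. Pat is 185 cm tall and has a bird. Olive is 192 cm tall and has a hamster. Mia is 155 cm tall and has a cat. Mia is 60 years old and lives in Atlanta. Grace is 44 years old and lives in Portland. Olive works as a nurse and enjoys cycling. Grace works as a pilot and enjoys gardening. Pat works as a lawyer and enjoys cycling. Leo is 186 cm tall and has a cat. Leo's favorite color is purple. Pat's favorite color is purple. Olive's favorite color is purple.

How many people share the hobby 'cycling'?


Count: 2

2


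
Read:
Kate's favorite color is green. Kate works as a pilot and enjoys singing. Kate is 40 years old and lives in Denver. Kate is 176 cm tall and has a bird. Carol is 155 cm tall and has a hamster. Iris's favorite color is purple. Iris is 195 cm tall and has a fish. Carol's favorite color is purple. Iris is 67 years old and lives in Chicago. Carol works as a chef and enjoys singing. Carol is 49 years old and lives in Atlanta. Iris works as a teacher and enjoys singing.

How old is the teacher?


The teacher is Iris, age 67

67


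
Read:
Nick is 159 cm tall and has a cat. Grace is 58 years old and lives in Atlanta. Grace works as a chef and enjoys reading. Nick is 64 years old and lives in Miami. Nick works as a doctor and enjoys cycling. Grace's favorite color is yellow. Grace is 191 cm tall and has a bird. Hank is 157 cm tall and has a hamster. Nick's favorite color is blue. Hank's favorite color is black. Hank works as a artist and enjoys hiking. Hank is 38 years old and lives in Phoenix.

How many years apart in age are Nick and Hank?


64 vs 38, diff = 26

26


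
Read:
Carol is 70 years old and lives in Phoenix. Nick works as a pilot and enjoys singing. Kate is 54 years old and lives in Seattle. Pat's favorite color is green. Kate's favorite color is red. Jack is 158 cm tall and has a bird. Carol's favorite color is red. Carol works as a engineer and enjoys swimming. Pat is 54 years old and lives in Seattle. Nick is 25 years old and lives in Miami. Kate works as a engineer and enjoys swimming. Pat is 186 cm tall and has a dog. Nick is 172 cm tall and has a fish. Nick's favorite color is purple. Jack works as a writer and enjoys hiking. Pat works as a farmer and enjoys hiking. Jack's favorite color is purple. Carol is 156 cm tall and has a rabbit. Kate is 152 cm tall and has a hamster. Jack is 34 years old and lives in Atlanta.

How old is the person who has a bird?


Person with bird is Jack, age 34

34


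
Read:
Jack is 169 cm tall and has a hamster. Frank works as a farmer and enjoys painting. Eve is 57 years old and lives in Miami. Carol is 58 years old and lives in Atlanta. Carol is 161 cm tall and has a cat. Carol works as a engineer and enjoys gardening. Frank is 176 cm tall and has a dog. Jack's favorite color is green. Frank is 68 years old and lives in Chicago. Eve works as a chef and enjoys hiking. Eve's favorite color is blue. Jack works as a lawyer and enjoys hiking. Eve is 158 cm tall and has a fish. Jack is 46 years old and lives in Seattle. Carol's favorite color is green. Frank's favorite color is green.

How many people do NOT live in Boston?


Not in Boston: 4

4


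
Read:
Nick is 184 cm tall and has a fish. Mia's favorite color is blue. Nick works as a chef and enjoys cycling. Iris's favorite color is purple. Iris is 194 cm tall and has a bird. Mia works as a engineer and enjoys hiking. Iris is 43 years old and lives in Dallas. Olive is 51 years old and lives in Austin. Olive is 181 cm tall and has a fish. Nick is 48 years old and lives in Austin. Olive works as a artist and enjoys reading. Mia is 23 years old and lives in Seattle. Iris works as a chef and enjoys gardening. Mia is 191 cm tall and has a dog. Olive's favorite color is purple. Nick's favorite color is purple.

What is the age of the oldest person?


Oldest: Olive at 51

51


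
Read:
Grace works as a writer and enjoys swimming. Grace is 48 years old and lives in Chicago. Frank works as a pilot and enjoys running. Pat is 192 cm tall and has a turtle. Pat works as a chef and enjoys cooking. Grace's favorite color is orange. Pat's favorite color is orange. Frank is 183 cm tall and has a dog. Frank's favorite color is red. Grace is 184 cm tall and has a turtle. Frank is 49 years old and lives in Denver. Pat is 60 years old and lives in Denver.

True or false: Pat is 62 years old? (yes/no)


Pat is actually 60. no

no


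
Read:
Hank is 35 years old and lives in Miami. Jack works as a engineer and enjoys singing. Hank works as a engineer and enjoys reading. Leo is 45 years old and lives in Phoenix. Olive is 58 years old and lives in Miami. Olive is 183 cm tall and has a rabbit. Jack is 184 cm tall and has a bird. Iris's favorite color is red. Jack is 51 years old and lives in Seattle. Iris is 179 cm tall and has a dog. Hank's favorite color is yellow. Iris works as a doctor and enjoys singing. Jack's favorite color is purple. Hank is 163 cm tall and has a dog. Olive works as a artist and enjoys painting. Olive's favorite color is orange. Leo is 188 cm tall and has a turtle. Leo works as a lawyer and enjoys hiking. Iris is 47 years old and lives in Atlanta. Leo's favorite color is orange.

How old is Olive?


Olive is 58 years old

58


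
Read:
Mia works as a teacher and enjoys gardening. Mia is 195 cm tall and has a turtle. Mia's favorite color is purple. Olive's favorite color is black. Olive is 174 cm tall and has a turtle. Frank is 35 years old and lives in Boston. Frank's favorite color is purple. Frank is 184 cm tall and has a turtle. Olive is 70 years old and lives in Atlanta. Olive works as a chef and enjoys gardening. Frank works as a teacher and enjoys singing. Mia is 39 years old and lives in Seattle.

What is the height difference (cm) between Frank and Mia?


|184 - 195| = 11

11


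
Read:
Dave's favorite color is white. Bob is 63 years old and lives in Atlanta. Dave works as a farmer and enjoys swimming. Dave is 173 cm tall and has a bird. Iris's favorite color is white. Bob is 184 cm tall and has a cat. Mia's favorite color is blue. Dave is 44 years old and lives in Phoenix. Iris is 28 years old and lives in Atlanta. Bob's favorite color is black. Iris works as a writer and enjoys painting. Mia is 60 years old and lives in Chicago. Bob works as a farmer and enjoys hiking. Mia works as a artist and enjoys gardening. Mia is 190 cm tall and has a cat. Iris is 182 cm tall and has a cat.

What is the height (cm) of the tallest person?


Tallest: Mia at 190 cm

190


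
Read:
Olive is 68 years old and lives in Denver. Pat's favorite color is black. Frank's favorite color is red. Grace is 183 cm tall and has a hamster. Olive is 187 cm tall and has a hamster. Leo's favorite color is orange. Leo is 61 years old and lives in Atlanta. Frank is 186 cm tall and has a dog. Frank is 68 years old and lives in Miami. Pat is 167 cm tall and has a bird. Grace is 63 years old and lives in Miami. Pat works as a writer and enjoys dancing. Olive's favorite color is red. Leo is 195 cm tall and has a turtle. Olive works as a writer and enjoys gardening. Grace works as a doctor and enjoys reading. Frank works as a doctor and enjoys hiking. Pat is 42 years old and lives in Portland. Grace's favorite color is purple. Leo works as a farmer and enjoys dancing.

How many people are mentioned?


People: Olive, Grace, Pat, Frank, Leo. Count = 5

5


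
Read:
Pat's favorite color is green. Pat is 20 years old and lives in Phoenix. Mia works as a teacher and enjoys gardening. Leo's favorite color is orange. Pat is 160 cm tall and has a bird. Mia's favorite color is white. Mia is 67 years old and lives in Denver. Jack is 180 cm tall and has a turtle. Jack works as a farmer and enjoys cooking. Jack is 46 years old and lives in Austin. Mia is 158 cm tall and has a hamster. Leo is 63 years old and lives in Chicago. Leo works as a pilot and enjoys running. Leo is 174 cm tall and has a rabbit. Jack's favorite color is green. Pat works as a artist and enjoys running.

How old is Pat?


Pat is 20 years old

20


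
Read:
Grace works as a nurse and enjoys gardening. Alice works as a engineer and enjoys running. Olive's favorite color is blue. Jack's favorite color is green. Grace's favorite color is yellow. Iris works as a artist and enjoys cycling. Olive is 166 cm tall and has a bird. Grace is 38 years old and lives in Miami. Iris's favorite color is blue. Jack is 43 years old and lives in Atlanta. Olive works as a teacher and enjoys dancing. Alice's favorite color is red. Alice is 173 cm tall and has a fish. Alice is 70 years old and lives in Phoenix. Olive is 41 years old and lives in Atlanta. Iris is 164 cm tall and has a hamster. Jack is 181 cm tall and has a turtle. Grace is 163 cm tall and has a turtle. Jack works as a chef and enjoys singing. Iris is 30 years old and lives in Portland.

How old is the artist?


The artist is Iris, age 30

30


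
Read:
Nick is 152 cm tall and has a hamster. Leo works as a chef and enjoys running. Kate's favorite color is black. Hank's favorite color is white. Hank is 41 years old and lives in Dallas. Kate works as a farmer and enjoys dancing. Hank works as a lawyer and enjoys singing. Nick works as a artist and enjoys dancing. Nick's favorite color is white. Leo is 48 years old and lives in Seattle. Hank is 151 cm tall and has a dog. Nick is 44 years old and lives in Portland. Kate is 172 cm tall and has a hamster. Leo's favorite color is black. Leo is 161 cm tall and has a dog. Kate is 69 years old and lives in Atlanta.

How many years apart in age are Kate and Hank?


69 vs 41, diff = 28

28


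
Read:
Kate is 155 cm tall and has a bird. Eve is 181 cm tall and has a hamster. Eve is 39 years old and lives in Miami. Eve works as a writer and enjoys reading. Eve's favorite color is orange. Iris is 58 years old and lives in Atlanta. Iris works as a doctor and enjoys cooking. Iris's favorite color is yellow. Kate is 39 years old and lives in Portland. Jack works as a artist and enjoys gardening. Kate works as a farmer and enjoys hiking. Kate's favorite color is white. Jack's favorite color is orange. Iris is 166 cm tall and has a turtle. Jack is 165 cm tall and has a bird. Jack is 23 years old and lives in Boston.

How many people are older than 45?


Filter: 1

1


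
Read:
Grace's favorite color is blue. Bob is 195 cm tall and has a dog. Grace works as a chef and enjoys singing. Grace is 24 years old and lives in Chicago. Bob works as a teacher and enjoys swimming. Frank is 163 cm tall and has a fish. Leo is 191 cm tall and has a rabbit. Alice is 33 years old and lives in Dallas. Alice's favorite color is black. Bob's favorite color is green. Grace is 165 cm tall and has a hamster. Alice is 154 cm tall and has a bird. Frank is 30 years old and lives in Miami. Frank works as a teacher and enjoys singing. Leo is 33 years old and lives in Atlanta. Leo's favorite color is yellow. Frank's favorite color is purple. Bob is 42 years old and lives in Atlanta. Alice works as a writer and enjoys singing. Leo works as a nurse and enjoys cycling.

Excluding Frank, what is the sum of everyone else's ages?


Sum (excluding Frank): 132

132


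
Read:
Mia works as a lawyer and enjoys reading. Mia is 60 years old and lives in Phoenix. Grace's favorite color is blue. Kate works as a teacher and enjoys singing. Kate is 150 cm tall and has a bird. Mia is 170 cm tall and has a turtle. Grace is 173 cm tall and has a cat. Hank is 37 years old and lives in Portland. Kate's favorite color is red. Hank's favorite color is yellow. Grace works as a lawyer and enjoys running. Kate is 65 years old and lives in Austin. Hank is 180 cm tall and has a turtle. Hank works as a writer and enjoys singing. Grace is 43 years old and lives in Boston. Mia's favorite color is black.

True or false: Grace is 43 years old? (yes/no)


Grace is actually 43. yes

yes


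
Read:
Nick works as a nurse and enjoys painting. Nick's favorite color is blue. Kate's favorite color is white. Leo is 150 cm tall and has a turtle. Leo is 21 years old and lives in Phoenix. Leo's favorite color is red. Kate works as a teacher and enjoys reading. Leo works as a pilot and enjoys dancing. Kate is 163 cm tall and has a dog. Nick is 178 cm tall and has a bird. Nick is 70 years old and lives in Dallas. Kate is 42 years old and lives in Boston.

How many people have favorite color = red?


Count: 1

1


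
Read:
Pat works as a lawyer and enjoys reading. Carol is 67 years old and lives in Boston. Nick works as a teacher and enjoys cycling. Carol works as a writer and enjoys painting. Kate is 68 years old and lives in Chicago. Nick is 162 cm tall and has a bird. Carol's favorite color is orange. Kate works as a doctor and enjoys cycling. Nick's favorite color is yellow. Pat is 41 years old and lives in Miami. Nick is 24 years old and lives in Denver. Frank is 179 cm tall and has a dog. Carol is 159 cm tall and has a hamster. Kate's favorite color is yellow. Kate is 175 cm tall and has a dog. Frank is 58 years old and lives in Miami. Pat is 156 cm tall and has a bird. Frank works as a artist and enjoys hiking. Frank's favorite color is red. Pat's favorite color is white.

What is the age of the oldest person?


Oldest: Kate at 68

68


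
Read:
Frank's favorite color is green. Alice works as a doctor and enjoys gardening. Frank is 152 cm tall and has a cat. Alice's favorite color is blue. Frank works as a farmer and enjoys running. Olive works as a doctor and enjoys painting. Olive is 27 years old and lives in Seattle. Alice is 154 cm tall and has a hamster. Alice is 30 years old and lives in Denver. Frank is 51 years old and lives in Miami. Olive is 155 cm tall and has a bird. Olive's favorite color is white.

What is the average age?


Sum=108, n=3, avg=36

36


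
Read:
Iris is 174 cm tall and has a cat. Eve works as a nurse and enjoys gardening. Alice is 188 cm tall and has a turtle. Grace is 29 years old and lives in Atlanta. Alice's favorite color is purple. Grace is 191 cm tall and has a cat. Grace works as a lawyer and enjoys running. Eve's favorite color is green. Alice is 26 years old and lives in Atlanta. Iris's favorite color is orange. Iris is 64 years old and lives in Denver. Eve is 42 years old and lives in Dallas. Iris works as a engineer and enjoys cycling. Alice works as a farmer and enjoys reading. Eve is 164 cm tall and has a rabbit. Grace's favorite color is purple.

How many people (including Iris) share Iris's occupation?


Iris is a engineer. Count = 1

1


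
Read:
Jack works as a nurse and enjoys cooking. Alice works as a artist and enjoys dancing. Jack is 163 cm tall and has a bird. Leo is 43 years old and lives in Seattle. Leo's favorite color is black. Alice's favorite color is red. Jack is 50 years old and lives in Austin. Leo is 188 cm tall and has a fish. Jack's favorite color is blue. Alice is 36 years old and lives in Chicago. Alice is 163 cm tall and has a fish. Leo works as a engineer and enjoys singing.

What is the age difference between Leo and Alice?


|43 - 36| = 7

7


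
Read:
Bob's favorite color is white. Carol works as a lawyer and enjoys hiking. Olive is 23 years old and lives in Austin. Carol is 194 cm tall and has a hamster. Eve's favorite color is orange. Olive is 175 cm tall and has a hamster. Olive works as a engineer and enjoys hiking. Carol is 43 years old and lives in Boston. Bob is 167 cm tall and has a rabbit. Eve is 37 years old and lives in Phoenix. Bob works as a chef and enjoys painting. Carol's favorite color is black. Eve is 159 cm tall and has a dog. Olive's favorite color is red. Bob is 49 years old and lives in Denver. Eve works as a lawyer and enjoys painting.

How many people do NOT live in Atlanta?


Not in Atlanta: 4

4


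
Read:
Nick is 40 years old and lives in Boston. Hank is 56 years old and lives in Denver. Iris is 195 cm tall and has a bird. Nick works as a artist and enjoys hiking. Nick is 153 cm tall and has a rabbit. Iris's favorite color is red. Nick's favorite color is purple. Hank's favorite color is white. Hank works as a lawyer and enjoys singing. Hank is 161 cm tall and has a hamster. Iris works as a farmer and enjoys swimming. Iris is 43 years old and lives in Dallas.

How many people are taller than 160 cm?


Taller than 160: 2

2


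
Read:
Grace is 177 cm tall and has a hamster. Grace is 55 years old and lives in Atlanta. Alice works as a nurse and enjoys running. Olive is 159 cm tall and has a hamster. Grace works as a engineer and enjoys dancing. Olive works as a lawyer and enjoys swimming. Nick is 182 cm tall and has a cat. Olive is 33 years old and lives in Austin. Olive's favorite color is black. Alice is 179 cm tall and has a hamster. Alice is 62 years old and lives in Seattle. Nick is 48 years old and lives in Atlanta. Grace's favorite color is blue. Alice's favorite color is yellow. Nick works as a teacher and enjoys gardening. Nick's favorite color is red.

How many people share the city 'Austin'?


Count: 1

1


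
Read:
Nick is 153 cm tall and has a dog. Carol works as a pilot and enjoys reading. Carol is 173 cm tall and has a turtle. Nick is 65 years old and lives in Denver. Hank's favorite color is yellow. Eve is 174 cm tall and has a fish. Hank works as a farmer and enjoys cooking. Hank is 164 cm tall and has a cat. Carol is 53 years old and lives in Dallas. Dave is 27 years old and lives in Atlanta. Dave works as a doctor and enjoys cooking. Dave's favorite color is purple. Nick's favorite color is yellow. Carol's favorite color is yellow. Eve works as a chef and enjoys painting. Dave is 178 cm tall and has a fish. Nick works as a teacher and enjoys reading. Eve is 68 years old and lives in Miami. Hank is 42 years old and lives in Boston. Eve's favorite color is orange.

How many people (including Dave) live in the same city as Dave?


Dave lives in Atlanta. Count = 1

1


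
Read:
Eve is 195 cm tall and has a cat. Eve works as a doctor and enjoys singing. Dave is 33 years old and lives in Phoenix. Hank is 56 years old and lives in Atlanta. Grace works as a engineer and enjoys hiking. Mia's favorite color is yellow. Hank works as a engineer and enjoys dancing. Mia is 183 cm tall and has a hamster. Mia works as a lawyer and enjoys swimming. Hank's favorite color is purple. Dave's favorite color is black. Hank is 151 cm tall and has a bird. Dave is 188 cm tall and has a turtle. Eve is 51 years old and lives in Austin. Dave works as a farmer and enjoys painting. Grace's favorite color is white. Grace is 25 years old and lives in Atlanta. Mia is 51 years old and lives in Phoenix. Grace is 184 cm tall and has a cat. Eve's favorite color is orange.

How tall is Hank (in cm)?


Hank is 151 cm tall

151


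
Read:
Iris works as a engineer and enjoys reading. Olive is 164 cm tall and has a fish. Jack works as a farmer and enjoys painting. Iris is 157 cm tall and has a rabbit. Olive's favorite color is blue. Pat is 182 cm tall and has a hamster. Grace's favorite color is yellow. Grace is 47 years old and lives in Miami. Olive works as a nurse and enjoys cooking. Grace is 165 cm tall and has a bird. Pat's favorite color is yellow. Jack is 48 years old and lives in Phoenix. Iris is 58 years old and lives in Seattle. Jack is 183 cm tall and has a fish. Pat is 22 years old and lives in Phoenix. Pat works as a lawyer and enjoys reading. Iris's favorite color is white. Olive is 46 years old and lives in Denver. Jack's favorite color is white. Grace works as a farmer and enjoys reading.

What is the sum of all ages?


22+47+58+46+48 = 221

221


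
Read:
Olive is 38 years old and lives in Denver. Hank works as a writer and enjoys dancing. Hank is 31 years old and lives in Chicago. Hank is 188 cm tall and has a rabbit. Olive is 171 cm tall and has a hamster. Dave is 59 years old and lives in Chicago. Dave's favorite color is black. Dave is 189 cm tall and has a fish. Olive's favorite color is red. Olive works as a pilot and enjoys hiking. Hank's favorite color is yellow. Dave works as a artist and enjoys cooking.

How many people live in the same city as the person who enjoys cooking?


Person with hobby cooking is Dave, city Chicago. Count = 2

2


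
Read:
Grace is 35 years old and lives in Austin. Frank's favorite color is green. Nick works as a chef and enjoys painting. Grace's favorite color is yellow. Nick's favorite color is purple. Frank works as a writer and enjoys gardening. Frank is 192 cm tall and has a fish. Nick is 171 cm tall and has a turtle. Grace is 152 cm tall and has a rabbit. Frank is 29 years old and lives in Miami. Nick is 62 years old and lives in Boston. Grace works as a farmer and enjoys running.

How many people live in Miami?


Count in Miami: 1

1


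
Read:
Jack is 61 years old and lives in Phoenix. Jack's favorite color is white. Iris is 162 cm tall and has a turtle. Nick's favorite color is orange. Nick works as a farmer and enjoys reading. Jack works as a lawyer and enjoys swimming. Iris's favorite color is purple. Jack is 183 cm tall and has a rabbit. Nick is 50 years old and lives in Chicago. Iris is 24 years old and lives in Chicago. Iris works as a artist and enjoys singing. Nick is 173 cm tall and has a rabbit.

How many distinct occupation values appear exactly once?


Unique occupation values: 3

3


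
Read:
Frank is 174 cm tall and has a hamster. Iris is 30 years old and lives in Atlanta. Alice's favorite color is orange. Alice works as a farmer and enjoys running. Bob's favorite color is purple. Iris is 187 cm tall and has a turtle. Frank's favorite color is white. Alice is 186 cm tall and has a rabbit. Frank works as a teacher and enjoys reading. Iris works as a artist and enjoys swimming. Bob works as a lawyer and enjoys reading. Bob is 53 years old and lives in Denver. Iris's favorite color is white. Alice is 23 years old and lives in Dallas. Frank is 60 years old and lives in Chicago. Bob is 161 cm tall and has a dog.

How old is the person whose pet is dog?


Person with pet=dog is Bob, age 53

53


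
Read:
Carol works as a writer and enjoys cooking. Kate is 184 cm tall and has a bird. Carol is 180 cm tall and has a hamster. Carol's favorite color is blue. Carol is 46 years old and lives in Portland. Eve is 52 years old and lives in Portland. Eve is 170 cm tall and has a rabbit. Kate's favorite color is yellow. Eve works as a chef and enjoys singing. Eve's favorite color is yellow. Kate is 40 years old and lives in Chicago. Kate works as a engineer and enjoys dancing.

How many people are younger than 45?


Filter: 1

1


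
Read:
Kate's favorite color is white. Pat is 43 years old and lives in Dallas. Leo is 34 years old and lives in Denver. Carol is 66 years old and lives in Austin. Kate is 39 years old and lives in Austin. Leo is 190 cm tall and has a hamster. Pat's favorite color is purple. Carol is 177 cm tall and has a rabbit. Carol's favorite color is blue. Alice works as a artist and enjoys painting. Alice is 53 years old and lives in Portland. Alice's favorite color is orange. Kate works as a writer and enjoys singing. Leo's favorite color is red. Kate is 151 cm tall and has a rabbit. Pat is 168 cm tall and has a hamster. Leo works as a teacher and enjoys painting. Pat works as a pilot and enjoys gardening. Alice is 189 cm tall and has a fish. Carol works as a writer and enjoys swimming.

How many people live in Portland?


Count in Portland: 1

1


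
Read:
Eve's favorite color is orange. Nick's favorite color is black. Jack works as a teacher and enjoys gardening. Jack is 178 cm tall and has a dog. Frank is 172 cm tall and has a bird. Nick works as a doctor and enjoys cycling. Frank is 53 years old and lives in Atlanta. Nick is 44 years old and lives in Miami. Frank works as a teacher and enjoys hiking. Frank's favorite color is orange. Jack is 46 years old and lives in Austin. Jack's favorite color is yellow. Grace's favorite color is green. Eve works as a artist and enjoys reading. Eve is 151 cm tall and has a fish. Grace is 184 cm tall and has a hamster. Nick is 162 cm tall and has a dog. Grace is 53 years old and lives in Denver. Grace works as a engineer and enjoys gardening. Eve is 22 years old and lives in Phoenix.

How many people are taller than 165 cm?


Taller than 165: 3

3


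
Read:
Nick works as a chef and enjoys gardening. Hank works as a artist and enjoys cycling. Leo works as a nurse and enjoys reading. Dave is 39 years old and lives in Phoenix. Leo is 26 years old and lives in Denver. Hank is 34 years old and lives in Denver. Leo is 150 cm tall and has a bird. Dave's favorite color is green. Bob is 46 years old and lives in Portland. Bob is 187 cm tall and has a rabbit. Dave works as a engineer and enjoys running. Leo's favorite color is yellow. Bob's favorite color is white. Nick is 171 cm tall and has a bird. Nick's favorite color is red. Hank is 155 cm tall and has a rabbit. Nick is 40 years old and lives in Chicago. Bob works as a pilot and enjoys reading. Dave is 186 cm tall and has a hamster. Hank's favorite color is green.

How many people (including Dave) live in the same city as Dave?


Dave lives in Phoenix. Count = 1

1


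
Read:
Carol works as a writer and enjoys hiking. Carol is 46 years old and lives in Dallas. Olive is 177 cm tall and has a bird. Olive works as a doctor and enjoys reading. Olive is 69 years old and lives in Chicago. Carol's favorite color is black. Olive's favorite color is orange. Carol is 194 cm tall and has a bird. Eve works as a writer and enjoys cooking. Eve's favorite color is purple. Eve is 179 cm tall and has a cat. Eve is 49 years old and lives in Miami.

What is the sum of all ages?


46+69+49 = 164

164


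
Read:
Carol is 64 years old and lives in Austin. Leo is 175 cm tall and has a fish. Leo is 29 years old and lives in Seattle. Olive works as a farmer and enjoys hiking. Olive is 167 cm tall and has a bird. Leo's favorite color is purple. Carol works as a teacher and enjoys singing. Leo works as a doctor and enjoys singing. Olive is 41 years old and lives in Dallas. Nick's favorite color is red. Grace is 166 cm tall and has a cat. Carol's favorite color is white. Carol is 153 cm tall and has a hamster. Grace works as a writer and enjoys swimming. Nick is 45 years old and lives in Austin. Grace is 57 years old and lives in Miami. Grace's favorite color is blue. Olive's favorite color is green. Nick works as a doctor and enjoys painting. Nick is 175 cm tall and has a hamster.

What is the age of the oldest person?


Oldest: Carol at 64

64


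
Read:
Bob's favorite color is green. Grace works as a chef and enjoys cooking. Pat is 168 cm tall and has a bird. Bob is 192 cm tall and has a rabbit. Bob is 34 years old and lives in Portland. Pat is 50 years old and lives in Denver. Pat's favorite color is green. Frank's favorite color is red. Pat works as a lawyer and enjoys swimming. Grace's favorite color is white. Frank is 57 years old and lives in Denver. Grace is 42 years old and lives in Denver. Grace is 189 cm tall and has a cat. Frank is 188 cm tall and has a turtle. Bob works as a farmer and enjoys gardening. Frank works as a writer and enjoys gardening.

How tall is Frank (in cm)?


Frank is 188 cm tall

188


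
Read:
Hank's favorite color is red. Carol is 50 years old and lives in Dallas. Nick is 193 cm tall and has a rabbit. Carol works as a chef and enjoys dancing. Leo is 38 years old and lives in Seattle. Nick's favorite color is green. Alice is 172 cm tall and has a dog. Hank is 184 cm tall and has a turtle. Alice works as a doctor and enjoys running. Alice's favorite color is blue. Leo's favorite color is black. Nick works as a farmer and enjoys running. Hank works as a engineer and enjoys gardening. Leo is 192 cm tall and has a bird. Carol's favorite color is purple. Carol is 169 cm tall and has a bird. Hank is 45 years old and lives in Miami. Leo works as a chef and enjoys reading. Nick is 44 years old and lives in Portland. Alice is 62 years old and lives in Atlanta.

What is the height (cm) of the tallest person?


Tallest: Nick at 193 cm

193


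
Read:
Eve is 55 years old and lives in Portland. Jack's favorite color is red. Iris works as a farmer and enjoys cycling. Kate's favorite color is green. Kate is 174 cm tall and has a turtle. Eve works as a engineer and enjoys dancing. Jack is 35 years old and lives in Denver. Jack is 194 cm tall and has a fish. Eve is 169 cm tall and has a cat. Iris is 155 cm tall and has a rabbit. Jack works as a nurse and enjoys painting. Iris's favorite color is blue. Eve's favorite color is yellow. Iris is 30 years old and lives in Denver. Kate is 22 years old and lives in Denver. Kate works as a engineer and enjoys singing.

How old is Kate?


Kate is 22 years old

22


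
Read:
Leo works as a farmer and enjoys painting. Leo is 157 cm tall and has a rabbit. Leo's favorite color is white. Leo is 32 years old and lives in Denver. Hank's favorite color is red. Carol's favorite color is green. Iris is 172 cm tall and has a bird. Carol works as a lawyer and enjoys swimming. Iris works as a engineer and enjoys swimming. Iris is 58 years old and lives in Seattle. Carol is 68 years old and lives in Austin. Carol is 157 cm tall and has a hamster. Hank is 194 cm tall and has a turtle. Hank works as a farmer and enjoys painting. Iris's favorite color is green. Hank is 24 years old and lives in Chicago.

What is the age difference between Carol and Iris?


|68 - 58| = 10

10


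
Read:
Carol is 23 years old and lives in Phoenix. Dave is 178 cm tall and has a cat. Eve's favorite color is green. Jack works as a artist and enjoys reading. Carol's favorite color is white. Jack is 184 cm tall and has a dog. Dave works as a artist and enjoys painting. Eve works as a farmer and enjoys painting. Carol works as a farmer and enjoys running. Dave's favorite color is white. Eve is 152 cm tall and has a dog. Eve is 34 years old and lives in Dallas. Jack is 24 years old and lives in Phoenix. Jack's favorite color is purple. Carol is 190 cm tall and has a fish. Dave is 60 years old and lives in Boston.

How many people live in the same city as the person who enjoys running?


Person with hobby running is Carol, city Phoenix. Count = 2

2


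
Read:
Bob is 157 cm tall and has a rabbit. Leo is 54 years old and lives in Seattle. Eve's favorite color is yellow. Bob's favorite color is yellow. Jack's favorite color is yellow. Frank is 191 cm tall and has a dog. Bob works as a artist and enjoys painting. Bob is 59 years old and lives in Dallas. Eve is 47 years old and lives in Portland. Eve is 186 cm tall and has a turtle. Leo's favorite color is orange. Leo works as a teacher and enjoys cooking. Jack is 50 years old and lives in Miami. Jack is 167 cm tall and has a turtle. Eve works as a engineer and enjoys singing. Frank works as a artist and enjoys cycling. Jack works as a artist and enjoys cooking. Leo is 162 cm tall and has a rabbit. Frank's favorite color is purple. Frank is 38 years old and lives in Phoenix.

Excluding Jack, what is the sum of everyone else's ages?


Sum (excluding Jack): 198

198


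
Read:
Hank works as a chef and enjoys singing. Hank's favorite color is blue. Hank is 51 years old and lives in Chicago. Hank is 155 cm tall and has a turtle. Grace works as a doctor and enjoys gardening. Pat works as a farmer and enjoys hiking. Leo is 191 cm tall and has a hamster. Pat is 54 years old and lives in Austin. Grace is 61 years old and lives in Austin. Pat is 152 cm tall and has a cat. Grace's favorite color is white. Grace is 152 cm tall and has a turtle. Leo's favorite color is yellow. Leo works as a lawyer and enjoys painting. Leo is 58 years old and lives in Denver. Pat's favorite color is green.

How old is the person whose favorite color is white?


Person with favorite color=white is Grace, age 61

61


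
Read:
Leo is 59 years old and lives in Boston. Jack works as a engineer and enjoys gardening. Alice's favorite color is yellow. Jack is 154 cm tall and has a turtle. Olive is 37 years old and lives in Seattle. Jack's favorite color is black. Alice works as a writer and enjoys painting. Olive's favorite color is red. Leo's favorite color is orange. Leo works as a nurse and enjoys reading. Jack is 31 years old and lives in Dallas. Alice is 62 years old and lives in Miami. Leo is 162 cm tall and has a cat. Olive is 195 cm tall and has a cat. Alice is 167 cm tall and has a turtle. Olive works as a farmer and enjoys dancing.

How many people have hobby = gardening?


Count: 1

1


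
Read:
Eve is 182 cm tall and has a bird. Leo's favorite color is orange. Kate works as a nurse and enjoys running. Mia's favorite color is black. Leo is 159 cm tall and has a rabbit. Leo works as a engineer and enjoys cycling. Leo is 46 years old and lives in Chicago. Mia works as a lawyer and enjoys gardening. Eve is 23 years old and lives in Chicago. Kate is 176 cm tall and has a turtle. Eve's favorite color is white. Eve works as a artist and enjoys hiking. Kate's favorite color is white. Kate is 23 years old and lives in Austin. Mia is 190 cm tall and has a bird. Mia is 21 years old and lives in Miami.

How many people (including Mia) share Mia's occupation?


Mia is a lawyer. Count = 1

1


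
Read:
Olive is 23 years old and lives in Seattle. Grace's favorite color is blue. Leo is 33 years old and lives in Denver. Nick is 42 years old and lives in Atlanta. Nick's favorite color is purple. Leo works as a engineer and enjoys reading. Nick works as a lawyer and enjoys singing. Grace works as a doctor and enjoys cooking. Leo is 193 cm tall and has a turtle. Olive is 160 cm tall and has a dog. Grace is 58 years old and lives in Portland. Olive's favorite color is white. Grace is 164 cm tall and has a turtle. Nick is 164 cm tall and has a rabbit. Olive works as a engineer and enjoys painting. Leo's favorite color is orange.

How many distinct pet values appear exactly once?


Unique pet values: 2

2
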